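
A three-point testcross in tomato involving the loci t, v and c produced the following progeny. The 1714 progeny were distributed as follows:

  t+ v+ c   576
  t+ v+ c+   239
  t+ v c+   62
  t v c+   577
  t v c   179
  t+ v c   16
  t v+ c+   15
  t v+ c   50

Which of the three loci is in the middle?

The two most frequent reciprocal classes, t+ v+ c and t v c+, are the parental types, so the F1 was t+ v+ c / t v c+.
The two rarest classes, t+ v c and t v+ c+, are the double crossovers. Comparing them with the parentals, only the v allele has switched, so v is the middle locus and the order is t – v – c.

v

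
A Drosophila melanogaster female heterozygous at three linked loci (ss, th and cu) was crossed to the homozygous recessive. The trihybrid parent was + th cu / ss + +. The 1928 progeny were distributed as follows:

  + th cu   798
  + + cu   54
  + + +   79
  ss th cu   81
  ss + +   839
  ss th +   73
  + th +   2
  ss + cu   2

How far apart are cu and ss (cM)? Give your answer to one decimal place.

8.5 cM

The two rarest classes, + th + and ss + cu, are the double crossovers. Comparing them with the parentals, only the cu allele has switched, so cu is the middle locus and the order is ss – cu – th.
Crossovers in the ss–cu interval produce the single-crossover classes ss th cu and + + + (81 + 79 = 160) plus the double crossovers (4).
RF(ss–cu) = (160 + 4) / 1928 = 164/1928 = 0.0851 → 8.5 cM.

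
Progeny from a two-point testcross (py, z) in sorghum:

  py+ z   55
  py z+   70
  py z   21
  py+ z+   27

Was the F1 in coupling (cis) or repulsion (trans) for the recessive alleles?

trans

The two most frequent classes are py+ z (55) and py z+ (70); these are the parental (non-recombinant) types.
So the F1 carried py+ z on one chromosome and py z+ on the other — the recessive alleles are on opposite chromosomes (trans / repulsion).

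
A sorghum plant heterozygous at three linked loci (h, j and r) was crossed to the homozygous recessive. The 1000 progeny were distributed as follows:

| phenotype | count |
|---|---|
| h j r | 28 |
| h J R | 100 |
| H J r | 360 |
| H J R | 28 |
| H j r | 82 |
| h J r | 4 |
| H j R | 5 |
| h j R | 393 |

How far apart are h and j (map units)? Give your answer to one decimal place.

The two most frequent reciprocal classes, h j R and H J r, are the parental types, so the F1 was h j R / H J r.
The two rarest classes, H j R and h J r, are the double crossovers. Comparing them with the parentals, only the h allele has switched, so h is the middle locus and the order is r – h – j.
Crossovers in the h–j interval produce the single-crossover classes h J R and H j r (100 + 82 = 182) plus the double crossovers (9).
RF(h–j) = (182 + 9) / 1000 = 191/1000 = 0.1910 → 19.1 map units.

19.1 map units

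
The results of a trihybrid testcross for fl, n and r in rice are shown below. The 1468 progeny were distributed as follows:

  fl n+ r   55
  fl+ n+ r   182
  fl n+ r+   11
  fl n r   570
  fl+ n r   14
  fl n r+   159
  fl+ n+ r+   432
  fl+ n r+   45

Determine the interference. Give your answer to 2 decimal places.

The two most frequent reciprocal classes, fl+ n+ r+ and fl n r, are the parental types, so the F1 was fl+ n+ r+ / fl n r.
The two rarest classes, fl n+ r+ and fl+ n r, are the double crossovers. Comparing them with the parentals, only the fl allele has switched, so fl is the middle locus and the order is r – fl – n.
r–fl: (341 + 25)/1468 = 0.2493; fl–n: (100 + 25)/1468 = 0.0851.
Expected DCO frequency = 0.2493 × 0.0851 ≈ 0.02122; observed = 25/1468 ≈ 0.01703.
Coefficient of coincidence = 0.01703/0.02122 ≈ 0.80; interference = 1 − 0.80 = 0.20.

0.20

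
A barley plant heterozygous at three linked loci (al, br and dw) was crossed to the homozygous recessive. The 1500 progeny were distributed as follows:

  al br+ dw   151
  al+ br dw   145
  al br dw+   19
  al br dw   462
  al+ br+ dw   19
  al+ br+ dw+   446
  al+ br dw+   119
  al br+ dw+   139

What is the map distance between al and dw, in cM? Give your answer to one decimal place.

The two most frequent reciprocal classes, al br dw and al+ br+ dw+, are the parental types, so the F1 was al br dw / al+ br+ dw+.
The two rarest classes, al br dw+ and al+ br+ dw, are the double crossovers. Comparing them with the parentals, only the dw allele has switched, so dw is the middle locus and the order is br – dw – al.
Crossovers in the dw–al interval produce the single-crossover classes al+ br dw and al br+ dw+ (145 + 139 = 284) plus the double crossovers (38).
RF(dw–al) = (284 + 38) / 1500 = 322/1500 = 0.2147 → 21.5 cM.

21.5 cM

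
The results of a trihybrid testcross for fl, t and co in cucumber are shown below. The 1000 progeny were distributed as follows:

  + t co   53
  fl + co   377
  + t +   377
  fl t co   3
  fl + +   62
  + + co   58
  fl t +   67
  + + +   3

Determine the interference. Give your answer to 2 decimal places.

0.62

The two most frequent reciprocal classes, fl + co and + t +, are the parental types, so the F1 was fl + co / + t +.
The two rarest classes, fl t co and + + +, are the double crossovers. Comparing them with the parentals, only the t allele has switched, so t is the middle locus and the order is fl – t – co.
fl–t: (125 + 6)/1000 = 0.1310; t–co: (115 + 6)/1000 = 0.1210.
Expected DCO frequency = 0.1310 × 0.1210 ≈ 0.01585; observed = 6/1000 ≈ 0.00600.
Coefficient of coincidence = 0.00600/0.01585 ≈ 0.38; interference = 1 − 0.38 = 0.62.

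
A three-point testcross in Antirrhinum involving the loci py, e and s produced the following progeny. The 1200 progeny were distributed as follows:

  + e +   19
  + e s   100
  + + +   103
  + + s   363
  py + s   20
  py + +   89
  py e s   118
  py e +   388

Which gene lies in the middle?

The two most frequent reciprocal classes, + + s and py e +, are the parental types, so the F1 was + + s / py e +.
The two rarest classes, py + s and + e +, are the double crossovers. Comparing them with the parentals, only the py allele has switched, so py is the middle locus and the order is s – py – e.

py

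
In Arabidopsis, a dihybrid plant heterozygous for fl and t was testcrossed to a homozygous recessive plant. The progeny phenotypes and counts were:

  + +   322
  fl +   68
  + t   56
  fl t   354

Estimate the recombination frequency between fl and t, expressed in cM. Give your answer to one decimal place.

The two most frequent classes, + + (322) and fl t (354), are the parental types, so the F1 was + + / fl t.
The recombinant classes are + t and fl +: 56 + 68 = 124.
Recombination frequency = 124/800 = 0.1550 ≈ 15.5%, i.e. 15.5 cM.

15.5 cM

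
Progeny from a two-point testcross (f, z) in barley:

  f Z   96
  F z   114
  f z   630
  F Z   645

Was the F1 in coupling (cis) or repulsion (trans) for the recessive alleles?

The two most frequent classes are F Z (645) and f z (630); these are the parental (non-recombinant) types.
So the F1 carried F Z on one chromosome and f z on the other — the recessive alleles are on the same chromosome (cis / coupling).

cis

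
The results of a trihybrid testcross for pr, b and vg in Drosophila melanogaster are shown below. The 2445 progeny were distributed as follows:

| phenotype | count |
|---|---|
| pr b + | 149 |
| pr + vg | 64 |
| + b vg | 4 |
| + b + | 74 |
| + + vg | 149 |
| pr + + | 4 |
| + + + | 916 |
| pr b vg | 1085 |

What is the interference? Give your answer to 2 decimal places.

0.56

The two most frequent reciprocal classes, + + + and pr b vg, are the parental types, so the F1 was + + + / pr b vg.
The two rarest classes, pr + + and + b vg, are the double crossovers. Comparing them with the parentals, only the pr allele has switched, so pr is the middle locus and the order is b – pr – vg.
b–pr: (138 + 8)/2445 = 0.0597; pr–vg: (298 + 8)/2445 = 0.1252.
Expected DCO frequency = 0.0597 × 0.1252 ≈ 0.00747; observed = 8/2445 ≈ 0.00327.
Coefficient of coincidence = 0.00327/0.00747 ≈ 0.44; interference = 1 − 0.44 = 0.56.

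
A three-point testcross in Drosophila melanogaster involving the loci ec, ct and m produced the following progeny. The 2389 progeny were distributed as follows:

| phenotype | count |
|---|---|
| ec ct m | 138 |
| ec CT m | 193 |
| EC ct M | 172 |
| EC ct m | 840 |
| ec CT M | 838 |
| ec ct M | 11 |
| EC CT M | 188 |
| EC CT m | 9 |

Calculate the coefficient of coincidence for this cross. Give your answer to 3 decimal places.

0.359

The two most frequent reciprocal classes, EC ct m and ec CT M, are the parental types, so the F1 was EC ct m / ec CT M.
The two rarest classes, EC CT m and ec ct M, are the double crossovers. Comparing them with the parentals, only the ct allele has switched, so ct is the middle locus and the order is ec – ct – m.
ec–ct: (326 + 20)/2389 = 0.1448; ct–m: (365 + 20)/2389 = 0.1612.
Expected DCO frequency = 0.1448 × 0.1612 ≈ 0.02334; observed = 20/2389 ≈ 0.00837.
Coefficient of coincidence = 0.00837/0.02334 ≈ 0.359.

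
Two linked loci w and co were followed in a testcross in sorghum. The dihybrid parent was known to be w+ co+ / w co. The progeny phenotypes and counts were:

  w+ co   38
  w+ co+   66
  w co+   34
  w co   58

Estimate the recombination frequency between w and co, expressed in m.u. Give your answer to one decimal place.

The recombinant classes are w+ co and w co+: 38 + 34 = 72.
Recombination frequency = 72/196 = 0.3673 ≈ 36.7%, i.e. 36.7 m.u.

36.7 m.u.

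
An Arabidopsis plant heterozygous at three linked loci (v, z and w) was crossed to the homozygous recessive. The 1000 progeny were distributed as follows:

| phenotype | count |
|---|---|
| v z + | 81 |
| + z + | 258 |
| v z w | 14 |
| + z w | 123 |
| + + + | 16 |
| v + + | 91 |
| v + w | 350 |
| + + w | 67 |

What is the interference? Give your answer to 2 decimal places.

0.31

The two most frequent reciprocal classes, v + w and + z +, are the parental types, so the F1 was v + w / + z +.
The two rarest classes, v z w and + + +, are the double crossovers. Comparing them with the parentals, only the z allele has switched, so z is the middle locus and the order is w – z – v.
w–z: (214 + 30)/1000 = 0.2440; z–v: (148 + 30)/1000 = 0.1780.
Expected DCO frequency = 0.2440 × 0.1780 ≈ 0.04343; observed = 30/1000 ≈ 0.03000.
Coefficient of coincidence = 0.03000/0.04343 ≈ 0.69; interference = 1 − 0.69 = 0.31.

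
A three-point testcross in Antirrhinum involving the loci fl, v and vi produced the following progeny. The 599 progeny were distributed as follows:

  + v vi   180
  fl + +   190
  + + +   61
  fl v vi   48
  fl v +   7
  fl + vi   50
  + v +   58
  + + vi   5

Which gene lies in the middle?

v

The two most frequent reciprocal classes, fl + + and + v vi, are the parental types, so the F1 was fl + + / + v vi.
The two rarest classes, fl v + and + + vi, are the double crossovers. Comparing them with the parentals, only the v allele has switched, so v is the middle locus and the order is fl – v – vi.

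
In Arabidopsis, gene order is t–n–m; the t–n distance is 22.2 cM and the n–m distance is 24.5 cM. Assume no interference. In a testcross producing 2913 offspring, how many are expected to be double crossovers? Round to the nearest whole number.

Map distances give recombination frequencies of 0.222 and 0.245 for the two intervals.
With no interference, expected double-crossover frequency = 0.222 × 0.245 = 0.05439.
Expected number = 0.05439 × 2913 = 158.44 ≈ 158.

158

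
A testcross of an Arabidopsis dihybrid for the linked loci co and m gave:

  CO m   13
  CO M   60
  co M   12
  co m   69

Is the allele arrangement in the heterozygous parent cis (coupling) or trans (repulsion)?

cis

The two most frequent classes are CO M (60) and co m (69); these are the parental (non-recombinant) types.
So the F1 carried CO M on one chromosome and co m on the other — the recessive alleles are on the same chromosome (cis / coupling).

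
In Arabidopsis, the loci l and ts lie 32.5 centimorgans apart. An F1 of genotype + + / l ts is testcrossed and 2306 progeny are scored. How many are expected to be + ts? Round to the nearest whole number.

375

A map distance of 32.5 centimorgans corresponds to a recombination frequency of 0.325.
The F1 is + + / l ts, so + ts is a recombinant gamete class with expected frequency r/2 = 0.325/2 = 0.1625.
Expected number = 0.1625 × 2306 = 374.73 ≈ 375.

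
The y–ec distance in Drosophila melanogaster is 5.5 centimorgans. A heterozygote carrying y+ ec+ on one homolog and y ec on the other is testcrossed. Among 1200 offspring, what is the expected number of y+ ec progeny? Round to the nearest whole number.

33

A map distance of 5.5 centimorgans corresponds to a recombination frequency of 0.055.
The F1 is y+ ec+ / y ec, so y+ ec is a recombinant gamete class with expected frequency r/2 = 0.055/2 = 0.0275.
Expected number = 0.0275 × 1200 = 33.00 ≈ 33.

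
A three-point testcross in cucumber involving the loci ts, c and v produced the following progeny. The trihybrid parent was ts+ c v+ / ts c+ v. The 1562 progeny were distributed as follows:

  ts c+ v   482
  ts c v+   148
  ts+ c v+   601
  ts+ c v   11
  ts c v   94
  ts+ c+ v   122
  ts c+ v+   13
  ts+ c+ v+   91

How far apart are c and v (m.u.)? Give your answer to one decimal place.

The two rarest classes, ts+ c v and ts c+ v+, are the double crossovers. Comparing them with the parentals, only the v allele has switched, so v is the middle locus and the order is c – v – ts.
Crossovers in the c–v interval produce the single-crossover classes ts+ c+ v+ and ts c v (91 + 94 = 185) plus the double crossovers (24).
RF(c–v) = (185 + 24) / 1562 = 209/1562 = 0.1338 → 13.4 m.u.

13.4 m.u.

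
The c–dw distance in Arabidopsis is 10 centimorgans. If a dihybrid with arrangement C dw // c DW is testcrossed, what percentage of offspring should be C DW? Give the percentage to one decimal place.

A map distance of 10 centimorgans corresponds to a recombination frequency of 0.100.
The F1 is C dw / c DW, so C DW is a recombinant gamete class with expected frequency r/2 = 0.100/2 = 0.0500.
That is 0.0500 = 5.0% of the progeny.

5.0%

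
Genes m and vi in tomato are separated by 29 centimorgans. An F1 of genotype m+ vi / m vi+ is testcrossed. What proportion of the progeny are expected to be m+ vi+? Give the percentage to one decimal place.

A map distance of 29 centimorgans corresponds to a recombination frequency of 0.290.
The F1 is m+ vi / m vi+, so m+ vi+ is a recombinant gamete class with expected frequency r/2 = 0.290/2 = 0.1450.
That is 0.1450 = 14.5% of the progeny.

14.5%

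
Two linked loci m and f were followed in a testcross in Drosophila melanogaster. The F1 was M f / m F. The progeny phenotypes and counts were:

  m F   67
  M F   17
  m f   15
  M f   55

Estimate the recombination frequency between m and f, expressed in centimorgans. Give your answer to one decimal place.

The recombinant classes are M F and m f: 17 + 15 = 32.
Recombination frequency = 32/154 = 0.2078 ≈ 20.8%, i.e. 20.8 centimorgans.

20.8 centimorgans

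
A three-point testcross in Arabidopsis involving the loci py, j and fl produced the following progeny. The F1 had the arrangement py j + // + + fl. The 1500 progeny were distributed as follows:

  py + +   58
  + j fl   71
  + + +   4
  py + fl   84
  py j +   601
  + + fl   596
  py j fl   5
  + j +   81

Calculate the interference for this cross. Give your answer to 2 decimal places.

0.44

The two rarest classes, py j fl and + + +, are the double crossovers. Comparing them with the parentals, only the fl allele has switched, so fl is the middle locus and the order is j – fl – py.
j–fl: (129 + 9)/1500 = 0.0920; fl–py: (165 + 9)/1500 = 0.1160.
Expected DCO frequency = 0.0920 × 0.1160 ≈ 0.01067; observed = 9/1500 ≈ 0.00600.
Coefficient of coincidence = 0.00600/0.01067 ≈ 0.56; interference = 1 − 0.56 = 0.44.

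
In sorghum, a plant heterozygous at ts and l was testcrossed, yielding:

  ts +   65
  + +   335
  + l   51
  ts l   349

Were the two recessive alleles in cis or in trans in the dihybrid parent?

cis

The two most frequent classes are + + (335) and ts l (349); these are the parental (non-recombinant) types.
So the F1 carried + + on one chromosome and ts l on the other — the recessive alleles are on the same chromosome (cis / coupling).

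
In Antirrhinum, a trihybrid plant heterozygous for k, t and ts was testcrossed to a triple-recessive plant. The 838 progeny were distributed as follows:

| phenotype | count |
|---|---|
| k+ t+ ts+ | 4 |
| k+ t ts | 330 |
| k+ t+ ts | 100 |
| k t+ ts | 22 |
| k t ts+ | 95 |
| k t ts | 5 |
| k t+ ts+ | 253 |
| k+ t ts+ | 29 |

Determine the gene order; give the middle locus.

The two most frequent reciprocal classes, k t+ ts+ and k+ t ts, are the parental types, so the F1 was k t+ ts+ / k+ t ts.
The two rarest classes, k+ t+ ts+ and k t ts, are the double crossovers. Comparing them with the parentals, only the k allele has switched, so k is the middle locus and the order is ts – k – t.

k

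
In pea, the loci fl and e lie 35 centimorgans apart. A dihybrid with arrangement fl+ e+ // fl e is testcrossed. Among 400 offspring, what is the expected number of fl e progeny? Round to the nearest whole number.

130

A map distance of 35 centimorgans corresponds to a recombination frequency of 0.350.
The F1 is fl+ e+ / fl e, so fl e is a parental gamete class with expected frequency (1 − r)/2 = 0.650/2 = 0.3250.
Expected number = 0.3250 × 400 = 130.00 ≈ 130.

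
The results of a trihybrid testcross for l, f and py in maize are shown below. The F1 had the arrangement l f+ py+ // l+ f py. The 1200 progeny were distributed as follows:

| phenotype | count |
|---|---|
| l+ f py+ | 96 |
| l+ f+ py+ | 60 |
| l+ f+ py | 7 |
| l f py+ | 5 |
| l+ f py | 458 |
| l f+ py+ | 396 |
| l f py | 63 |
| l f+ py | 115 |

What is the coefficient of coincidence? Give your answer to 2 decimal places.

The two rarest classes, l f py+ and l+ f+ py, are the double crossovers. Comparing them with the parentals, only the f allele has switched, so f is the middle locus and the order is l – f – py.
l–f: (123 + 12)/1200 = 0.1125; f–py: (211 + 12)/1200 = 0.1858.
Expected DCO frequency = 0.1125 × 0.1858 ≈ 0.02090; observed = 12/1200 ≈ 0.01000.
Coefficient of coincidence = 0.01000/0.02090 ≈ 0.48.

0.48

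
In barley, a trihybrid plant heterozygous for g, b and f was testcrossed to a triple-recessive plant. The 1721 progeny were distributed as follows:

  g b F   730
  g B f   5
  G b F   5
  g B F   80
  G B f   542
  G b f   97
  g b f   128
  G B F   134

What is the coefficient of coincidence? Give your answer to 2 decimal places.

0.34

The two most frequent reciprocal classes, G B f and g b F, are the parental types, so the F1 was G B f / g b F.
The two rarest classes, g B f and G b F, are the double crossovers. Comparing them with the parentals, only the g allele has switched, so g is the middle locus and the order is f – g – b.
f–g: (262 + 10)/1721 = 0.1580; g–b: (177 + 10)/1721 = 0.1087.
Expected DCO frequency = 0.1580 × 0.1087 ≈ 0.01717; observed = 10/1721 ≈ 0.00581.
Coefficient of coincidence = 0.00581/0.01717 ≈ 0.34.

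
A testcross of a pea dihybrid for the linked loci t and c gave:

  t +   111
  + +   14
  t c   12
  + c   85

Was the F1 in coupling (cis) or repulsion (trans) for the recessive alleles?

The two most frequent classes are + c (85) and t + (111); these are the parental (non-recombinant) types.
So the F1 carried + c on one chromosome and t + on the other — the recessive alleles are on opposite chromosomes (trans / repulsion).

trans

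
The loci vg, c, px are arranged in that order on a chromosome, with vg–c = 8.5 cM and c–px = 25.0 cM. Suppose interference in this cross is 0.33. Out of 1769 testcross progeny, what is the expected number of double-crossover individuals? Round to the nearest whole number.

25

Map distances give recombination frequencies of 0.085 and 0.250 for the two intervals.
With interference 0.33 (so coincidence = 0.67), expected double-crossover frequency = 0.085 × 0.250 × 0.67 = 0.01424.
Expected number = 0.01424 × 1769 = 25.19 ≈ 25.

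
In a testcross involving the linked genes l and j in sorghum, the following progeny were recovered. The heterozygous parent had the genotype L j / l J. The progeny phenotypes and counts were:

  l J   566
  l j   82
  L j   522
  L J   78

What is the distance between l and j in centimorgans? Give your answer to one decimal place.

The recombinant classes are L J and l j: 78 + 82 = 160.
Recombination frequency = 160/1248 = 0.1282 ≈ 12.8%, i.e. 12.8 centimorgans.

12.8 centimorgans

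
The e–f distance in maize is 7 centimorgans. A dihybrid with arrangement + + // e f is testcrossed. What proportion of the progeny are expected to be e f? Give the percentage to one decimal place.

A map distance of 7 centimorgans corresponds to a recombination frequency of 0.070.
The F1 is + + / e f, so e f is a parental gamete class with expected frequency (1 − r)/2 = 0.930/2 = 0.4650.
That is 0.4650 = 46.5% of the progeny.

46.5%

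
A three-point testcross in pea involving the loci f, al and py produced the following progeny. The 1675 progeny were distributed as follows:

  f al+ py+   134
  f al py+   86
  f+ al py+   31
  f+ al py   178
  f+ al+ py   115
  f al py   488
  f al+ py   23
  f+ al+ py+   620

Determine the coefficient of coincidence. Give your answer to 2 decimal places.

The two most frequent reciprocal classes, f+ al+ py+ and f al py, are the parental types, so the F1 was f+ al+ py+ / f al py.
The two rarest classes, f+ al py+ and f al+ py, are the double crossovers. Comparing them with the parentals, only the al allele has switched, so al is the middle locus and the order is py – al – f.
py–al: (201 + 54)/1675 = 0.1522; al–f: (312 + 54)/1675 = 0.2185.
Expected DCO frequency = 0.1522 × 0.2185 ≈ 0.03326; observed = 54/1675 ≈ 0.03224.
Coefficient of coincidence = 0.03224/0.03326 ≈ 0.97.

0.97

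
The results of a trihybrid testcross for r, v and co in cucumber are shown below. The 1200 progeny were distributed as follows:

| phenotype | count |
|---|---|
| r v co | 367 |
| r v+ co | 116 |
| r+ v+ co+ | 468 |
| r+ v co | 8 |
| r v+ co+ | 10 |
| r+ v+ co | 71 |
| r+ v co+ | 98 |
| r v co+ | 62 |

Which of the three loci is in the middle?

r

The two most frequent reciprocal classes, r+ v+ co+ and r v co, are the parental types, so the F1 was r+ v+ co+ / r v co.
The two rarest classes, r v+ co+ and r+ v co, are the double crossovers. Comparing them with the parentals, only the r allele has switched, so r is the middle locus and the order is co – r – v.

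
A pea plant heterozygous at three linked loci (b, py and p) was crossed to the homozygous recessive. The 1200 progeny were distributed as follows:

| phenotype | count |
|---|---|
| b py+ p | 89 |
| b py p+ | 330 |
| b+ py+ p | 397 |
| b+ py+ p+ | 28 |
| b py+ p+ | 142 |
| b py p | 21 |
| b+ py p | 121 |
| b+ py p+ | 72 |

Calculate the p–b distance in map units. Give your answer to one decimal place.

17.5 map units

The two most frequent reciprocal classes, b+ py+ p and b py p+, are the parental types, so the F1 was b+ py+ p / b py p+.
The two rarest classes, b+ py+ p+ and b py p, are the double crossovers. Comparing them with the parentals, only the p allele has switched, so p is the middle locus and the order is py – p – b.
Crossovers in the p–b interval produce the single-crossover classes b py+ p and b+ py p+ (89 + 72 = 161) plus the double crossovers (49).
RF(p–b) = (161 + 49) / 1200 = 210/1200 = 0.1750 → 17.5 map units.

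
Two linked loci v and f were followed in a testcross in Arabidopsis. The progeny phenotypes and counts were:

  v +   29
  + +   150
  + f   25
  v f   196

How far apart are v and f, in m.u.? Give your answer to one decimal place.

13.5 m.u.

The two most frequent classes, + + (150) and v f (196), are the parental types, so the F1 was + + / v f.
The recombinant classes are + f and v +: 25 + 29 = 54.
Recombination frequency = 54/400 = 0.1350 ≈ 13.5%, i.e. 13.5 m.u.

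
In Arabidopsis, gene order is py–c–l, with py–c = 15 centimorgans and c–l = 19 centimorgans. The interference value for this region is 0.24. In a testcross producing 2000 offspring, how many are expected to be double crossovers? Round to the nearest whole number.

43

Map distances give recombination frequencies of 0.150 and 0.190 for the two intervals.
With interference 0.24 (so coincidence = 0.76), expected double-crossover frequency = 0.150 × 0.190 × 0.76 = 0.02166.
Expected number = 0.02166 × 2000 = 43.32 ≈ 43.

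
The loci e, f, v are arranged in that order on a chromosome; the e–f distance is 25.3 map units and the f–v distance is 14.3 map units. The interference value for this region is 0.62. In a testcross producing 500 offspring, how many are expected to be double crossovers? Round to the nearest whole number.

7

Map distances give recombination frequencies of 0.253 and 0.143 for the two intervals.
With interference 0.62 (so coincidence = 0.38), expected double-crossover frequency = 0.253 × 0.143 × 0.38 = 0.01375.
Expected number = 0.01375 × 500 = 6.87 ≈ 7.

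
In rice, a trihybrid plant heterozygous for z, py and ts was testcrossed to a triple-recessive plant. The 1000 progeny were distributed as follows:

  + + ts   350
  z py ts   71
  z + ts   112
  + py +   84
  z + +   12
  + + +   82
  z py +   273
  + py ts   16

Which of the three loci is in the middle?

py

The two most frequent reciprocal classes, + + ts and z py +, are the parental types, so the F1 was + + ts / z py +.
The two rarest classes, + py ts and z + +, are the double crossovers. Comparing them with the parentals, only the py allele has switched, so py is the middle locus and the order is ts – py – z.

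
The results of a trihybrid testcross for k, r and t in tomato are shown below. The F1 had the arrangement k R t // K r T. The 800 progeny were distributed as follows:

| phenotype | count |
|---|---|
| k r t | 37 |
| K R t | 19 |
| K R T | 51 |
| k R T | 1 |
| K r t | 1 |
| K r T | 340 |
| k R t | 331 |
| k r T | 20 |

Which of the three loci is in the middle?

The two rarest classes, k R T and K r t, are the double crossovers. Comparing them with the parentals, only the t allele has switched, so t is the middle locus and the order is k – t – r.

t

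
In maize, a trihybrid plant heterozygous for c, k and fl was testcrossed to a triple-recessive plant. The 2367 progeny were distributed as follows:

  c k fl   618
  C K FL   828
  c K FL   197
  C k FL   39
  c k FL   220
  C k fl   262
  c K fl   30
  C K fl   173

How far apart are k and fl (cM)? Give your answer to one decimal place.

19.5 cM

The two most frequent reciprocal classes, C K FL and c k fl, are the parental types, so the F1 was C K FL / c k fl.
The two rarest classes, C k FL and c K fl, are the double crossovers. Comparing them with the parentals, only the k allele has switched, so k is the middle locus and the order is c – k – fl.
Crossovers in the k–fl interval produce the single-crossover classes C K fl and c k FL (173 + 220 = 393) plus the double crossovers (69).
RF(k–fl) = (393 + 69) / 2367 = 462/2367 = 0.1952 → 19.5 cM.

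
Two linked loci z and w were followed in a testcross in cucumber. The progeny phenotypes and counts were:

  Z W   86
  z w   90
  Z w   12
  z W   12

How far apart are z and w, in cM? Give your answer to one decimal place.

12.0 cM

The two most frequent classes, Z W (86) and z w (90), are the parental types, so the F1 was Z W / z w.
The recombinant classes are Z w and z W: 12 + 12 = 24.
Recombination frequency = 24/200 = 0.1200 ≈ 12.0%, i.e. 12.0 cM.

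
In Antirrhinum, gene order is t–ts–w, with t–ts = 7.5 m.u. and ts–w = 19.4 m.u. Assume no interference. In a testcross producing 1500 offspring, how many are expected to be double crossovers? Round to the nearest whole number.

Map distances give recombination frequencies of 0.075 and 0.194 for the two intervals.
With no interference, expected double-crossover frequency = 0.075 × 0.194 = 0.01455.
Expected number = 0.01455 × 1500 = 21.82 ≈ 22.

22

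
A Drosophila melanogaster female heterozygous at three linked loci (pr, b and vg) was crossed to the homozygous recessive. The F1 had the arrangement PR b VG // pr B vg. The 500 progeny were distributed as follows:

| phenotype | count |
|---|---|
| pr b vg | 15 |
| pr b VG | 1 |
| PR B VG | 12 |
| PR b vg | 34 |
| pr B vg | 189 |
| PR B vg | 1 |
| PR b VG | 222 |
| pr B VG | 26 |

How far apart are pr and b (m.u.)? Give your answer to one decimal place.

The two rarest classes, pr b VG and PR B vg, are the double crossovers. Comparing them with the parentals, only the pr allele has switched, so pr is the middle locus and the order is vg – pr – b.
Crossovers in the pr–b interval produce the single-crossover classes PR B VG and pr b vg (12 + 15 = 27) plus the double crossovers (2).
RF(pr–b) = (27 + 2) / 500 = 29/500 = 0.0580 → 5.8 m.u.

5.8 m.u.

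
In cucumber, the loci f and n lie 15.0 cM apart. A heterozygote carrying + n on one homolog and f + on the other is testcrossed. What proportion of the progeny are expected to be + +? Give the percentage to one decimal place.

A map distance of 15.0 cM corresponds to a recombination frequency of 0.150.
The F1 is + n / f +, so + + is a recombinant gamete class with expected frequency r/2 = 0.150/2 = 0.0750.
That is 0.0750 = 7.5% of the progeny.

7.5%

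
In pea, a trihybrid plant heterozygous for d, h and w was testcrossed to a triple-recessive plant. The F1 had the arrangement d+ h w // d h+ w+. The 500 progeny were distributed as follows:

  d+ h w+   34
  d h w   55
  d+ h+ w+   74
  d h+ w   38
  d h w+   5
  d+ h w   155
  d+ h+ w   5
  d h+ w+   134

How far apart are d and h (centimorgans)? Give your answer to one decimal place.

27.8 centimorgans

The two rarest classes, d+ h+ w and d h w+, are the double crossovers. Comparing them with the parentals, only the h allele has switched, so h is the middle locus and the order is d – h – w.
Crossovers in the d–h interval produce the single-crossover classes d h w and d+ h+ w+ (55 + 74 = 129) plus the double crossovers (10).
RF(d–h) = (129 + 10) / 500 = 139/500 = 0.2780 → 27.8 centimorgans.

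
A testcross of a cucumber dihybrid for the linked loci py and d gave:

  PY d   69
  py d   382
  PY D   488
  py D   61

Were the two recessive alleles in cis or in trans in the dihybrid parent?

cis

The two most frequent classes are PY D (488) and py d (382); these are the parental (non-recombinant) types.
So the F1 carried PY D on one chromosome and py d on the other — the recessive alleles are on the same chromosome (cis / coupling).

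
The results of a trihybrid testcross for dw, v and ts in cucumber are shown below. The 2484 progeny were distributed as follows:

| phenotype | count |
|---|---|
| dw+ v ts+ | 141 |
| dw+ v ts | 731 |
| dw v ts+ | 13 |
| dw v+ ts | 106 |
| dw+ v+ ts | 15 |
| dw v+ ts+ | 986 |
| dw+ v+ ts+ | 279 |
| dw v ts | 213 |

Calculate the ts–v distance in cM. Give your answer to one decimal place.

11.1 cM

The two most frequent reciprocal classes, dw+ v ts and dw v+ ts+, are the parental types, so the F1 was dw+ v ts / dw v+ ts+.
The two rarest classes, dw+ v+ ts and dw v ts+, are the double crossovers. Comparing them with the parentals, only the v allele has switched, so v is the middle locus and the order is ts – v – dw.
Crossovers in the ts–v interval produce the single-crossover classes dw+ v ts+ and dw v+ ts (141 + 106 = 247) plus the double crossovers (28).
RF(ts–v) = (247 + 28) / 2484 = 275/2484 = 0.1107 → 11.1 cM.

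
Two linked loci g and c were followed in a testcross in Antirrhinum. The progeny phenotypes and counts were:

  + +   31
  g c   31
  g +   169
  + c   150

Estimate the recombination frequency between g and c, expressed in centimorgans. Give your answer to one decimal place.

The two most frequent classes, + c (150) and g + (169), are the parental types, so the F1 was + c / g +.
The recombinant classes are + + and g c: 31 + 31 = 62.
Recombination frequency = 62/381 = 0.1627 ≈ 16.3%, i.e. 16.3 centimorgans.

16.3 centimorgans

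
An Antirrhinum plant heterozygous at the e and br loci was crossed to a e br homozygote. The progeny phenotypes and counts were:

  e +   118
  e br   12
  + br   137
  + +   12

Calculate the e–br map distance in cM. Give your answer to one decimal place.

8.6 cM

The two most frequent classes, + br (137) and e + (118), are the parental types, so the F1 was + br / e +.
The recombinant classes are + + and e br: 12 + 12 = 24.
Recombination frequency = 24/279 = 0.0860 ≈ 8.6%, i.e. 8.6 cM.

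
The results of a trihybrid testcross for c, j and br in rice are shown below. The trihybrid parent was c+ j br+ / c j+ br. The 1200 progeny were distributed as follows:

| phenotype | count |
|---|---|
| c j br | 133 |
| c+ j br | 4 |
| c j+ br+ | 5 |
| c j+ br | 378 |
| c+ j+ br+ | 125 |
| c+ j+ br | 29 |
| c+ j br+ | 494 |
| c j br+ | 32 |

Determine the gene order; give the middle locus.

br

The two rarest classes, c+ j br and c j+ br+, are the double crossovers. Comparing them with the parentals, only the br allele has switched, so br is the middle locus and the order is c – br – j.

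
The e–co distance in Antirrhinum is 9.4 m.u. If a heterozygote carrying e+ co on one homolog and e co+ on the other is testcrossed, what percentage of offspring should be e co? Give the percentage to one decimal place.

4.7%

A map distance of 9.4 m.u. corresponds to a recombination frequency of 0.094.
The F1 is e+ co / e co+, so e co is a recombinant gamete class with expected frequency r/2 = 0.094/2 = 0.0470.
That is 0.0470 = 4.7% of the progeny.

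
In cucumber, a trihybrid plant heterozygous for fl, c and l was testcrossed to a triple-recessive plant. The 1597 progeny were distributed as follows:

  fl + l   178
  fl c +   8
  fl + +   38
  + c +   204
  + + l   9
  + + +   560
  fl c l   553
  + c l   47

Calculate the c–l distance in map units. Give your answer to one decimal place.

The two most frequent reciprocal classes, + + + and fl c l, are the parental types, so the F1 was + + + / fl c l.
The two rarest classes, + + l and fl c +, are the double crossovers. Comparing them with the parentals, only the l allele has switched, so l is the middle locus and the order is fl – l – c.
Crossovers in the l–c interval produce the single-crossover classes + c + and fl + l (204 + 178 = 382) plus the double crossovers (17).
RF(l–c) = (382 + 17) / 1597 = 399/1597 = 0.2498 → 25.0 map units.

25.0 map units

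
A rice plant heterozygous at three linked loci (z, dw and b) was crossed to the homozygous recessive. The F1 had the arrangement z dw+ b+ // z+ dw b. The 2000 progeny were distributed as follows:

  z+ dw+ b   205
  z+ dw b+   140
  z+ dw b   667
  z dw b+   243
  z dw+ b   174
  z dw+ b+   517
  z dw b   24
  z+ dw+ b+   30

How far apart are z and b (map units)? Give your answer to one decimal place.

18.4 map units

The two rarest classes, z+ dw+ b+ and z dw b, are the double crossovers. Comparing them with the parentals, only the z allele has switched, so z is the middle locus and the order is dw – z – b.
Crossovers in the z–b interval produce the single-crossover classes z dw+ b and z+ dw b+ (174 + 140 = 314) plus the double crossovers (54).
RF(z–b) = (314 + 54) / 2000 = 368/2000 = 0.1840 → 18.4 map units.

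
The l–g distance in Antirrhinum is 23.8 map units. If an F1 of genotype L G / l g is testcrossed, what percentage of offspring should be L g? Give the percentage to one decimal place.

A map distance of 23.8 map units corresponds to a recombination frequency of 0.238.
The F1 is L G / l g, so L g is a recombinant gamete class with expected frequency r/2 = 0.238/2 = 0.1190.
That is 0.1190 = 11.9% of the progeny.

11.9%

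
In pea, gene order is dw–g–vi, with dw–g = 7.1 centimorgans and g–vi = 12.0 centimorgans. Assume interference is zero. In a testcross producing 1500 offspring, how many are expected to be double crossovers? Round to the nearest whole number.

Map distances give recombination frequencies of 0.071 and 0.120 for the two intervals.
With no interference, expected double-crossover frequency = 0.071 × 0.120 = 0.00852.
Expected number = 0.00852 × 1500 = 12.78 ≈ 13.

13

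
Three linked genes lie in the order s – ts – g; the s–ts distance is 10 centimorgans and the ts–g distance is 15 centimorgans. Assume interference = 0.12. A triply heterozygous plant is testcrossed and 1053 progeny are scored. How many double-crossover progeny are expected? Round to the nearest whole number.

14

Map distances give recombination frequencies of 0.100 and 0.150 for the two intervals.
With interference 0.12 (so coincidence = 0.88), expected double-crossover frequency = 0.100 × 0.150 × 0.88 = 0.01320.
Expected number = 0.01320 × 1053 = 13.90 ≈ 14.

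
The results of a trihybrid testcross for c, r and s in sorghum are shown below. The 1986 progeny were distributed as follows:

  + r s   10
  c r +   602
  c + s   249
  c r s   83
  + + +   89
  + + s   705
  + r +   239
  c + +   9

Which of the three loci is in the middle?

The two most frequent reciprocal classes, + + s and c r +, are the parental types, so the F1 was + + s / c r +.
The two rarest classes, + r s and c + +, are the double crossovers. Comparing them with the parentals, only the r allele has switched, so r is the middle locus and the order is c – r – s.

r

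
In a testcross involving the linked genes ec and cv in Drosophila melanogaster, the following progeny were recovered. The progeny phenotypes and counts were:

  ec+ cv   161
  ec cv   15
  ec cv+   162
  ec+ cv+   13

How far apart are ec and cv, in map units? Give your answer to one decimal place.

The two most frequent classes, ec+ cv (161) and ec cv+ (162), are the parental types, so the F1 was ec+ cv / ec cv+.
The recombinant classes are ec+ cv+ and ec cv: 13 + 15 = 28.
Recombination frequency = 28/351 = 0.0798 ≈ 8.0%, i.e. 8.0 map units.

8.0 map units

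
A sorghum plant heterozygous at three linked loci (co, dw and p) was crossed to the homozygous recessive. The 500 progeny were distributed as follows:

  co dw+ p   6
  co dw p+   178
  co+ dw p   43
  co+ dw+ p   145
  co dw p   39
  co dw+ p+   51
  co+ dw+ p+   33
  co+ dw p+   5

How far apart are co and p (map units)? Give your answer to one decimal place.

16.6 map units

The two most frequent reciprocal classes, co+ dw+ p and co dw p+, are the parental types, so the F1 was co+ dw+ p / co dw p+.
The two rarest classes, co dw+ p and co+ dw p+, are the double crossovers. Comparing them with the parentals, only the co allele has switched, so co is the middle locus and the order is dw – co – p.
Crossovers in the co–p interval produce the single-crossover classes co+ dw+ p+ and co dw p (33 + 39 = 72) plus the double crossovers (11).
RF(co–p) = (72 + 11) / 500 = 83/500 = 0.1660 → 16.6 map units.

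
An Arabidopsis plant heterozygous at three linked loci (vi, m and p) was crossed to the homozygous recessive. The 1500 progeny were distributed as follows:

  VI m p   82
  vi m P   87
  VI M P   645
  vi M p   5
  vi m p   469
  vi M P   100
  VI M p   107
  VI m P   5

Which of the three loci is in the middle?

m

The two most frequent reciprocal classes, vi m p and VI M P, are the parental types, so the F1 was vi m p / VI M P.
The two rarest classes, vi M p and VI m P, are the double crossovers. Comparing them with the parentals, only the m allele has switched, so m is the middle locus and the order is p – m – vi.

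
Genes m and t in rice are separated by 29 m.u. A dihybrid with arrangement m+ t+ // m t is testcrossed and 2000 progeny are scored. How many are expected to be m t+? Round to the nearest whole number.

290

A map distance of 29 m.u. corresponds to a recombination frequency of 0.290.
The F1 is m+ t+ / m t, so m t+ is a recombinant gamete class with expected frequency r/2 = 0.290/2 = 0.1450.
Expected number = 0.1450 × 2000 = 290.00 ≈ 290.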